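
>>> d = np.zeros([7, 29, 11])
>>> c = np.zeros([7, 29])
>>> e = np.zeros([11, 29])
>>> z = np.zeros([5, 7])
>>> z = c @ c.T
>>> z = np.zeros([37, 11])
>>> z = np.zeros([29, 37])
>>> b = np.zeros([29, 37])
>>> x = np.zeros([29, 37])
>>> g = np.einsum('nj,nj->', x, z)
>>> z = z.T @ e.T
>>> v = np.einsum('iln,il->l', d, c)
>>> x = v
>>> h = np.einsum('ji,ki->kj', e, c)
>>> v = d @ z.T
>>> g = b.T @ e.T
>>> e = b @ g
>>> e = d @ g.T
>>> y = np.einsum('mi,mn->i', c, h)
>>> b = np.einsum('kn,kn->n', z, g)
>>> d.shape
(7, 29, 11)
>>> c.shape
(7, 29)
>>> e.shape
(7, 29, 37)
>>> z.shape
(37, 11)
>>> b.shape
(11,)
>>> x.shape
(29,)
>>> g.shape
(37, 11)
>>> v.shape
(7, 29, 37)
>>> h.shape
(7, 11)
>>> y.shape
(29,)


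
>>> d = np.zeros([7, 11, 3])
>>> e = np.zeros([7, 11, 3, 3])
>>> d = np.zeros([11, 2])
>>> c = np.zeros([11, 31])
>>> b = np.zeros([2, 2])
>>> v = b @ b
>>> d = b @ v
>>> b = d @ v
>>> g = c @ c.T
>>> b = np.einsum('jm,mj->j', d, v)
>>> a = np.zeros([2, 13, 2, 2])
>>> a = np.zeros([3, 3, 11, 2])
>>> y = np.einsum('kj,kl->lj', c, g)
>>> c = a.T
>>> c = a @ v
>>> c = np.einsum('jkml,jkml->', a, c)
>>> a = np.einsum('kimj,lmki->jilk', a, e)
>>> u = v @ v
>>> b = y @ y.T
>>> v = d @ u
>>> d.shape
(2, 2)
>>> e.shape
(7, 11, 3, 3)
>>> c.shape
()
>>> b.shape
(11, 11)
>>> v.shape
(2, 2)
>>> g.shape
(11, 11)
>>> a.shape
(2, 3, 7, 3)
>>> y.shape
(11, 31)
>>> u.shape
(2, 2)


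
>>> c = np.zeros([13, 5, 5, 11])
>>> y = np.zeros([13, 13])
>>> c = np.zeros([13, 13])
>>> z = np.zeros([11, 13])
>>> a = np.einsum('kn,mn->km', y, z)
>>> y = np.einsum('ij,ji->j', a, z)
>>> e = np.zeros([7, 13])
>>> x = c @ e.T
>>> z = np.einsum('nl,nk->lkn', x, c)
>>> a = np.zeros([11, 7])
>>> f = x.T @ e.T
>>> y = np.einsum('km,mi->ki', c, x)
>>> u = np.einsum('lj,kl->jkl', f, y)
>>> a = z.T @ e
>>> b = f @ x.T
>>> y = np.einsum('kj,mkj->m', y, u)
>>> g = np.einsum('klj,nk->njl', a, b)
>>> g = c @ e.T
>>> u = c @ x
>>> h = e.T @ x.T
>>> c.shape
(13, 13)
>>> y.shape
(7,)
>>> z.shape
(7, 13, 13)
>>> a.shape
(13, 13, 13)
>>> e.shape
(7, 13)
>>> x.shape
(13, 7)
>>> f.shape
(7, 7)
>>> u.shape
(13, 7)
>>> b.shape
(7, 13)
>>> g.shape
(13, 7)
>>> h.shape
(13, 13)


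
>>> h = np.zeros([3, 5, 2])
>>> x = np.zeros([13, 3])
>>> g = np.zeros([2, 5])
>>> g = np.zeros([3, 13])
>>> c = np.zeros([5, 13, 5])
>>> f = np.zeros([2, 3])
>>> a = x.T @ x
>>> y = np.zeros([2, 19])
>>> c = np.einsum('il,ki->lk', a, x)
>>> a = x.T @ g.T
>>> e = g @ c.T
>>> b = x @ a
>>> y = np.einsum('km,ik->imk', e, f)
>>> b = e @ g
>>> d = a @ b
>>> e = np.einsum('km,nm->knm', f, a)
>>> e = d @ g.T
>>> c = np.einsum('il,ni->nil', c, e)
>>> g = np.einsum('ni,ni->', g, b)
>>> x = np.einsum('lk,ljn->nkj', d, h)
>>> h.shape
(3, 5, 2)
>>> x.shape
(2, 13, 5)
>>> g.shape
()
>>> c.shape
(3, 3, 13)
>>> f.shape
(2, 3)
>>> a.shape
(3, 3)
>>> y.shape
(2, 3, 3)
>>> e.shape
(3, 3)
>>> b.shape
(3, 13)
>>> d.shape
(3, 13)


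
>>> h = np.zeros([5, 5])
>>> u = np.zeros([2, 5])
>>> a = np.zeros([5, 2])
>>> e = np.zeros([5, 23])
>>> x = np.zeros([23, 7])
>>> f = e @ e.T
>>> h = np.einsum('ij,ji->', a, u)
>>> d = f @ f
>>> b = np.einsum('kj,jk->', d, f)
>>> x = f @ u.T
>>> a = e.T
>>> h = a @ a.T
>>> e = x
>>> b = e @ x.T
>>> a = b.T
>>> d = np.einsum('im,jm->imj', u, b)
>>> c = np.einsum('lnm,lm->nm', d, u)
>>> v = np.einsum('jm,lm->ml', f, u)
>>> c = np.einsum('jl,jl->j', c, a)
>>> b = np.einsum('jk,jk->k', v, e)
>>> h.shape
(23, 23)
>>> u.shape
(2, 5)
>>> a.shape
(5, 5)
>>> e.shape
(5, 2)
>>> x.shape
(5, 2)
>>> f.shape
(5, 5)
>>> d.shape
(2, 5, 5)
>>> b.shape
(2,)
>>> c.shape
(5,)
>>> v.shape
(5, 2)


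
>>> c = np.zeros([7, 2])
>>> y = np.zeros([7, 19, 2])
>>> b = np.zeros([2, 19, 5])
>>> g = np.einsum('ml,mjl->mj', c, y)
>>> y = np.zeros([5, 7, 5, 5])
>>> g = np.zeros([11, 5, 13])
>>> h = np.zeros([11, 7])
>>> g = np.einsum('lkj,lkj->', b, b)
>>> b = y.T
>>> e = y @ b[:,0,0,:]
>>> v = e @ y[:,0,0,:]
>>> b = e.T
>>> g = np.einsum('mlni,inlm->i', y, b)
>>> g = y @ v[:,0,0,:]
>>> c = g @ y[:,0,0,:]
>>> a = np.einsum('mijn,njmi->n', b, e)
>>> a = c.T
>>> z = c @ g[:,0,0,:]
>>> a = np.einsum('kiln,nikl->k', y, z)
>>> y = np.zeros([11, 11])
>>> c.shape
(5, 7, 5, 5)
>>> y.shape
(11, 11)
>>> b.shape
(5, 5, 7, 5)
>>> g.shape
(5, 7, 5, 5)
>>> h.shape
(11, 7)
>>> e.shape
(5, 7, 5, 5)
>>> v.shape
(5, 7, 5, 5)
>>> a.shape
(5,)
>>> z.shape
(5, 7, 5, 5)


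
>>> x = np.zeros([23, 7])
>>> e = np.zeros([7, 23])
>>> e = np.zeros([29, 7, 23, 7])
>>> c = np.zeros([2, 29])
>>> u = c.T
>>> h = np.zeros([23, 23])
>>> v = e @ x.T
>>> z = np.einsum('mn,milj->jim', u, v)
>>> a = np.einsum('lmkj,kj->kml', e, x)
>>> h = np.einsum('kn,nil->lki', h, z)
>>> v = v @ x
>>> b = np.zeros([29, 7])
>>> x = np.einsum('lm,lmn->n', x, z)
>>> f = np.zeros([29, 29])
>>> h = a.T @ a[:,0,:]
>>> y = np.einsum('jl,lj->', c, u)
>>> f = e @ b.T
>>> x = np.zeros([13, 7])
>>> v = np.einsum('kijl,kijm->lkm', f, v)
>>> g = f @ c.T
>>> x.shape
(13, 7)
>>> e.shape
(29, 7, 23, 7)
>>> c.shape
(2, 29)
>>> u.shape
(29, 2)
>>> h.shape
(29, 7, 29)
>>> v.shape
(29, 29, 7)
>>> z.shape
(23, 7, 29)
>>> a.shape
(23, 7, 29)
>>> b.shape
(29, 7)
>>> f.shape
(29, 7, 23, 29)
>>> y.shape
()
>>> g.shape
(29, 7, 23, 2)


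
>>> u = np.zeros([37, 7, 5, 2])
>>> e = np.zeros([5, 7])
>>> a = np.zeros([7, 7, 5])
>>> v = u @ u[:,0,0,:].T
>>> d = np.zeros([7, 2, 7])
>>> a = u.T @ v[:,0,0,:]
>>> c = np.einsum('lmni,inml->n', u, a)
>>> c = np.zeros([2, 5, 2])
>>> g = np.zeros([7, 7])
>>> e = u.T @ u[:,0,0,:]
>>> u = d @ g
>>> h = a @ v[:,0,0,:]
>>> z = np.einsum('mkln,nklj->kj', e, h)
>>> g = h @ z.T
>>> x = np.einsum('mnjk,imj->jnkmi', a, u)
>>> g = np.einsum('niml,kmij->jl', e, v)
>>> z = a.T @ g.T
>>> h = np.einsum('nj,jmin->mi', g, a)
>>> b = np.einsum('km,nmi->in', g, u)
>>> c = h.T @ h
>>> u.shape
(7, 2, 7)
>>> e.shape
(2, 5, 7, 2)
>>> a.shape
(2, 5, 7, 37)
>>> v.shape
(37, 7, 5, 37)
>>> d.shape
(7, 2, 7)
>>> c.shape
(7, 7)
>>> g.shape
(37, 2)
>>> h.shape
(5, 7)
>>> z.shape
(37, 7, 5, 37)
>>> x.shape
(7, 5, 37, 2, 7)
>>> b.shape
(7, 7)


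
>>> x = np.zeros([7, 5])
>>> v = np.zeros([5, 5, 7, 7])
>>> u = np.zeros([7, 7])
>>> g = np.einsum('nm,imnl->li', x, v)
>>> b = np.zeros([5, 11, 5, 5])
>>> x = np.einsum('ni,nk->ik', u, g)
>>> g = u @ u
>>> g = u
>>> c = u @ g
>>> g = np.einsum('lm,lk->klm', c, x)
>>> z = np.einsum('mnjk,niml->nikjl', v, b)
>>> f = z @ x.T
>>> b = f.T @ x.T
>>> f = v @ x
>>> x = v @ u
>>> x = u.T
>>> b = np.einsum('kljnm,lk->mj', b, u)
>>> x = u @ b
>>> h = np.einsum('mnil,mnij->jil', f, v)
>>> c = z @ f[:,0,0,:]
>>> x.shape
(7, 7)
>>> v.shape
(5, 5, 7, 7)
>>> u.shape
(7, 7)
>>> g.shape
(5, 7, 7)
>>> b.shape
(7, 7)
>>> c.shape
(5, 11, 7, 7, 5)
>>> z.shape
(5, 11, 7, 7, 5)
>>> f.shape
(5, 5, 7, 5)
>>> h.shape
(7, 7, 5)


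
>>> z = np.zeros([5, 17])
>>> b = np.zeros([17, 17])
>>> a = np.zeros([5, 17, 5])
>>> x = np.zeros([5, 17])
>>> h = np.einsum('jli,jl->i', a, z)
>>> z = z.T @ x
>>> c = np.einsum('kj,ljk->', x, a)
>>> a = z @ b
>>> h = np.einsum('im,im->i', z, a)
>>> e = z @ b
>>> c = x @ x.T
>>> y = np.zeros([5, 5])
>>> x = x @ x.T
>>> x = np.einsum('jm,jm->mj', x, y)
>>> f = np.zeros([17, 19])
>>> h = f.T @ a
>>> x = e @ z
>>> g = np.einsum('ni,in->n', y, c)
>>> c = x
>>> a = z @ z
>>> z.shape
(17, 17)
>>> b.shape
(17, 17)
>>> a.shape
(17, 17)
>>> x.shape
(17, 17)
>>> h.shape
(19, 17)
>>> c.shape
(17, 17)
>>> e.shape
(17, 17)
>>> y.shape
(5, 5)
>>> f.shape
(17, 19)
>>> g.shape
(5,)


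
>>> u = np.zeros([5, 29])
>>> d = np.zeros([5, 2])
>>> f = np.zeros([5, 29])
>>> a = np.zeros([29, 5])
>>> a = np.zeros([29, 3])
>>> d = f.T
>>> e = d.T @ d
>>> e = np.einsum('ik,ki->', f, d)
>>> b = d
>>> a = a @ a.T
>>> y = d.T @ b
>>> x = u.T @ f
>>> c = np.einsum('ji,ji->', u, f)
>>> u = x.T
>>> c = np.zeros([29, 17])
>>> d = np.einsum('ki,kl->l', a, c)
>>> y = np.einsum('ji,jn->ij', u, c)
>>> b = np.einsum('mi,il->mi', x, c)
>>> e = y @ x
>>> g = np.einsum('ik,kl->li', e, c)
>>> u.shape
(29, 29)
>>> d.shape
(17,)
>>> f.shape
(5, 29)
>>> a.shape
(29, 29)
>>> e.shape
(29, 29)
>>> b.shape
(29, 29)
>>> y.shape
(29, 29)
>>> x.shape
(29, 29)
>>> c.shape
(29, 17)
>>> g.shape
(17, 29)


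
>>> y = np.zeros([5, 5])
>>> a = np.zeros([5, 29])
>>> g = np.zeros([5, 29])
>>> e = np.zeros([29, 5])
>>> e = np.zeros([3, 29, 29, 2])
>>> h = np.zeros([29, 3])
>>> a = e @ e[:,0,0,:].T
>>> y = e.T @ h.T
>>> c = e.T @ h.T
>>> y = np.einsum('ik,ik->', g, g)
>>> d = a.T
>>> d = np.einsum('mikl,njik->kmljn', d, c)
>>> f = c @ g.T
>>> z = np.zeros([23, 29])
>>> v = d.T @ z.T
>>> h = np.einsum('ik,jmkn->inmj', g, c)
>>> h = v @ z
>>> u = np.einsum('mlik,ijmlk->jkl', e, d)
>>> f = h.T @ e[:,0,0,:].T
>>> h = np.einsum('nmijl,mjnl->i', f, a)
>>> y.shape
()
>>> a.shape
(3, 29, 29, 3)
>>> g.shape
(5, 29)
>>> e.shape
(3, 29, 29, 2)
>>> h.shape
(3,)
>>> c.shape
(2, 29, 29, 29)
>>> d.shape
(29, 3, 3, 29, 2)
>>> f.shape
(29, 3, 3, 29, 3)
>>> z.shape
(23, 29)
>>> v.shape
(2, 29, 3, 3, 23)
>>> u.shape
(3, 2, 29)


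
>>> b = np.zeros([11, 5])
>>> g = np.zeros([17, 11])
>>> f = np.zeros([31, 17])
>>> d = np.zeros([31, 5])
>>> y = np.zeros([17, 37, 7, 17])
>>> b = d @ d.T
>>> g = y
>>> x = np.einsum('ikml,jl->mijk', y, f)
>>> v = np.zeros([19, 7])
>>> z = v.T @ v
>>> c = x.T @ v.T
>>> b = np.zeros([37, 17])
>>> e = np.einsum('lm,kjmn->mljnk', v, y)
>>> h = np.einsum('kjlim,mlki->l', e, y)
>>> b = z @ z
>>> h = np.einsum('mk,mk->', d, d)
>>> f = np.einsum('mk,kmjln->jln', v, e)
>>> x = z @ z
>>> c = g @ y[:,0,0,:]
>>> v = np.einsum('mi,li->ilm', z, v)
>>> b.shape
(7, 7)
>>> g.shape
(17, 37, 7, 17)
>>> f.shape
(37, 17, 17)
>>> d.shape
(31, 5)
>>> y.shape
(17, 37, 7, 17)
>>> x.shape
(7, 7)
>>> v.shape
(7, 19, 7)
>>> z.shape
(7, 7)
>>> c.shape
(17, 37, 7, 17)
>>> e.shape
(7, 19, 37, 17, 17)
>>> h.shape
()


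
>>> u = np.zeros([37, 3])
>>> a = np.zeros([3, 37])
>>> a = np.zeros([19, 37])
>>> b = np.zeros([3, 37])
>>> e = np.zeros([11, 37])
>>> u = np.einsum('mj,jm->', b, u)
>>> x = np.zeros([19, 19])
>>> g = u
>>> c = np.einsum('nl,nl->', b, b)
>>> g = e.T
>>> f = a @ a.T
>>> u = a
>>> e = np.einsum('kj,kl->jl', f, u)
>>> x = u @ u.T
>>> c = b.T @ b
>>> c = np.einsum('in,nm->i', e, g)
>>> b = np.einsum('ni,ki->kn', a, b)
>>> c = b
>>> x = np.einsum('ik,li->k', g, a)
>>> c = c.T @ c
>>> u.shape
(19, 37)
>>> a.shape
(19, 37)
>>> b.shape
(3, 19)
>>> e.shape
(19, 37)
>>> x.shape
(11,)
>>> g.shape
(37, 11)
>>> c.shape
(19, 19)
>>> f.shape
(19, 19)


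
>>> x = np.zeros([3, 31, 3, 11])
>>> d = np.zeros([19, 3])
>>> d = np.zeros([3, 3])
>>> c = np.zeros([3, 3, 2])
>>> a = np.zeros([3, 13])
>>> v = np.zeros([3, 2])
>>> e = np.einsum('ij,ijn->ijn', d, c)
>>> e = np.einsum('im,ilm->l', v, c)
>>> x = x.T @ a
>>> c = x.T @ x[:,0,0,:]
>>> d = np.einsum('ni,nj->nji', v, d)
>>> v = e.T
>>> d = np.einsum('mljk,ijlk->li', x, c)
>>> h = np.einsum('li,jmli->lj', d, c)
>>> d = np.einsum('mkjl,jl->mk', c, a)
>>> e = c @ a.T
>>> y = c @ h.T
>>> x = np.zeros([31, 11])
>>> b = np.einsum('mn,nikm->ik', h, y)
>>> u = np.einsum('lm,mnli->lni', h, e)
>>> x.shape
(31, 11)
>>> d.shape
(13, 31)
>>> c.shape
(13, 31, 3, 13)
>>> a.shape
(3, 13)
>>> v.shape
(3,)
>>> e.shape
(13, 31, 3, 3)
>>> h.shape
(3, 13)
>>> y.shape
(13, 31, 3, 3)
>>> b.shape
(31, 3)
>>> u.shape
(3, 31, 3)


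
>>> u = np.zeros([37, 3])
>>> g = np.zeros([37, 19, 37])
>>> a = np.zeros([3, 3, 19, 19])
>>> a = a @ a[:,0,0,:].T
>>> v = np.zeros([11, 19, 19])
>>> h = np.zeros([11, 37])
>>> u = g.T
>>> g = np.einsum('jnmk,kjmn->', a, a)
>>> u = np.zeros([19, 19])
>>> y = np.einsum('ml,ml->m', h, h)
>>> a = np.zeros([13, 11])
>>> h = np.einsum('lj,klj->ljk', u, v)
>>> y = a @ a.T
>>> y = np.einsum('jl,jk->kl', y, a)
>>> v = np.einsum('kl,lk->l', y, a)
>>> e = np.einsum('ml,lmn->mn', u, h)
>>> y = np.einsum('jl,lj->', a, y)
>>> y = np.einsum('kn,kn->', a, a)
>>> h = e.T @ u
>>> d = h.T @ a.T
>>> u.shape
(19, 19)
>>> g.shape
()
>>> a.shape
(13, 11)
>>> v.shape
(13,)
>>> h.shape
(11, 19)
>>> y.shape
()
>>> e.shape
(19, 11)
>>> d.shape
(19, 13)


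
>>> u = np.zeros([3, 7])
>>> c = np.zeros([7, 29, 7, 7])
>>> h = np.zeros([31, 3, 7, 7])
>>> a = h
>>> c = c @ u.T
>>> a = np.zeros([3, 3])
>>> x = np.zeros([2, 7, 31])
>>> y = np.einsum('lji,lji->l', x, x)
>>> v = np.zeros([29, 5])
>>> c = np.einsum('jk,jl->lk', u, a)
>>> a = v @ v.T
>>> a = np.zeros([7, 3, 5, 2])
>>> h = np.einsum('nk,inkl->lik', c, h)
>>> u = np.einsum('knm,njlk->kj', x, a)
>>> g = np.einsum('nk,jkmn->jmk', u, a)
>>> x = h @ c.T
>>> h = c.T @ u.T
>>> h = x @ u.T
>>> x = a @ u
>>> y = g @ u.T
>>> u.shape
(2, 3)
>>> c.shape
(3, 7)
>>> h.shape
(7, 31, 2)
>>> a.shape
(7, 3, 5, 2)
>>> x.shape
(7, 3, 5, 3)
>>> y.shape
(7, 5, 2)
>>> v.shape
(29, 5)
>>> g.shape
(7, 5, 3)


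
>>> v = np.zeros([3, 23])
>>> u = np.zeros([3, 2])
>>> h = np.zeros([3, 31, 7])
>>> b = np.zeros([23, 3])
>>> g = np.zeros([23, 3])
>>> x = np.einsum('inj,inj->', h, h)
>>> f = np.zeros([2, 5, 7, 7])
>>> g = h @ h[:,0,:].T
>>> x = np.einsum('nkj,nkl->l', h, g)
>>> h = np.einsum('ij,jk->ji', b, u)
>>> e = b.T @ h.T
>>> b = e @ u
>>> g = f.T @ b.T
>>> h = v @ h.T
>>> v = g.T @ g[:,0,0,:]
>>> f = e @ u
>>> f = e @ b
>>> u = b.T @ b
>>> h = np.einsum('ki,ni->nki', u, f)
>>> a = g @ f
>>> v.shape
(3, 5, 7, 3)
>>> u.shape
(2, 2)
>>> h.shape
(3, 2, 2)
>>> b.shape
(3, 2)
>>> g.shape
(7, 7, 5, 3)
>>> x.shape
(3,)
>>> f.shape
(3, 2)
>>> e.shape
(3, 3)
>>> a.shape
(7, 7, 5, 2)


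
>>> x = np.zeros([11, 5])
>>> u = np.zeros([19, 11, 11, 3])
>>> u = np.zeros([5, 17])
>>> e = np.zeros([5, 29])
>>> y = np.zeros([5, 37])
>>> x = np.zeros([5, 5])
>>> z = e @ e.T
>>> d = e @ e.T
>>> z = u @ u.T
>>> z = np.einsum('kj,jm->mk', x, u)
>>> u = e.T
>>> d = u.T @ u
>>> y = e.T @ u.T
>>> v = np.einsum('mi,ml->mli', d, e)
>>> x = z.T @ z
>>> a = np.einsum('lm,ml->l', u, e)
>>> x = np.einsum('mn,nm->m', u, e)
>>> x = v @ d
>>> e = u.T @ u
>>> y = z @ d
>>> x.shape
(5, 29, 5)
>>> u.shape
(29, 5)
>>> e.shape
(5, 5)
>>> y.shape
(17, 5)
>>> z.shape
(17, 5)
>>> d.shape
(5, 5)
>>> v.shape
(5, 29, 5)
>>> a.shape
(29,)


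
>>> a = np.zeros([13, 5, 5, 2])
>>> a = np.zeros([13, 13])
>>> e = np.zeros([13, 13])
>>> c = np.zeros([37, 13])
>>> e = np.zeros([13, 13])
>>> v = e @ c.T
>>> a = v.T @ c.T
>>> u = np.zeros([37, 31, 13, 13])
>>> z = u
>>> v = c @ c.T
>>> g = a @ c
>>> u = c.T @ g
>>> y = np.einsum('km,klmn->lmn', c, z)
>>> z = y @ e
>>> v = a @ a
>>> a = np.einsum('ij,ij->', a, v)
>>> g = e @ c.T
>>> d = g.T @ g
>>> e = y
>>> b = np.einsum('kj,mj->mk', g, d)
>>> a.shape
()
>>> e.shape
(31, 13, 13)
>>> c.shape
(37, 13)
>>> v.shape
(37, 37)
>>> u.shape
(13, 13)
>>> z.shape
(31, 13, 13)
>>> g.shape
(13, 37)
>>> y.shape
(31, 13, 13)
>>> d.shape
(37, 37)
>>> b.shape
(37, 13)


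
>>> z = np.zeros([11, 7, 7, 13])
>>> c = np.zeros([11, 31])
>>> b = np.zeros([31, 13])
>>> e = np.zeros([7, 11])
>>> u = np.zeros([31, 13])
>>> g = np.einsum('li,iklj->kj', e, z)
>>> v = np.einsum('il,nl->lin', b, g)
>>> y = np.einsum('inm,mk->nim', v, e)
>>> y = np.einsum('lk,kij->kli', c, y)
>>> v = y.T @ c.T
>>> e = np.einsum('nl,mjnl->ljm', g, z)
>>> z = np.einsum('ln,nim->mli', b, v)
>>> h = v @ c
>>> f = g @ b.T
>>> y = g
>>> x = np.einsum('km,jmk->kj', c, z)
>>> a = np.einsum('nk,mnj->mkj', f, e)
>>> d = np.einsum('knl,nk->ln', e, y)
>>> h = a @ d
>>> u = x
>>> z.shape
(11, 31, 11)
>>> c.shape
(11, 31)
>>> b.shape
(31, 13)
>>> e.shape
(13, 7, 11)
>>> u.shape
(11, 11)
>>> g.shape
(7, 13)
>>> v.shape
(13, 11, 11)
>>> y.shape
(7, 13)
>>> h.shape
(13, 31, 7)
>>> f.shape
(7, 31)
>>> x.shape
(11, 11)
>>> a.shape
(13, 31, 11)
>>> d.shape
(11, 7)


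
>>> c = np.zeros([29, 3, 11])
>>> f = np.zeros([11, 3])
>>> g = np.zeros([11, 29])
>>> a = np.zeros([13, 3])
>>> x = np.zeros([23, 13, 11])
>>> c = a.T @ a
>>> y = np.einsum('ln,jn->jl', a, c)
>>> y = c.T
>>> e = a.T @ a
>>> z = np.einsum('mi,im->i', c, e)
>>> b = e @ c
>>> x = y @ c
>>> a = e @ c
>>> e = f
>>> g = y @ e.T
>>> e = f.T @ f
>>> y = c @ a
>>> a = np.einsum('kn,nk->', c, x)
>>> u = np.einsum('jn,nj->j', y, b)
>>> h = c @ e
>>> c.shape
(3, 3)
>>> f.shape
(11, 3)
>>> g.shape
(3, 11)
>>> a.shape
()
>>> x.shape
(3, 3)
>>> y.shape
(3, 3)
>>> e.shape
(3, 3)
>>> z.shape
(3,)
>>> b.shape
(3, 3)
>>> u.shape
(3,)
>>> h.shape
(3, 3)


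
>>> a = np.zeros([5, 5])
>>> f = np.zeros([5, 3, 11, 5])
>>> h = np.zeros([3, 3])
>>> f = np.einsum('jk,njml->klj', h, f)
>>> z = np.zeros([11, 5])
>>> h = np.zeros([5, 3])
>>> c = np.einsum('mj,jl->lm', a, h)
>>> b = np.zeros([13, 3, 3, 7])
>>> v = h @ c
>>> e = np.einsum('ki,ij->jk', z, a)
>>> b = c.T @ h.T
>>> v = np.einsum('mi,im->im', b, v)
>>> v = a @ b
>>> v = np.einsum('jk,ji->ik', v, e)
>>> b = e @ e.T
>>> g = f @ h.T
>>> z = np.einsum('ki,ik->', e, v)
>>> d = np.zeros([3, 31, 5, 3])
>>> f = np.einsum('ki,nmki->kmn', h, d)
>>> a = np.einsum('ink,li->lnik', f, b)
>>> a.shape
(5, 31, 5, 3)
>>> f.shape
(5, 31, 3)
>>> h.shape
(5, 3)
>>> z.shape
()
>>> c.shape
(3, 5)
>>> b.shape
(5, 5)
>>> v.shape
(11, 5)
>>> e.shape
(5, 11)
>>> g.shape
(3, 5, 5)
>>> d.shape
(3, 31, 5, 3)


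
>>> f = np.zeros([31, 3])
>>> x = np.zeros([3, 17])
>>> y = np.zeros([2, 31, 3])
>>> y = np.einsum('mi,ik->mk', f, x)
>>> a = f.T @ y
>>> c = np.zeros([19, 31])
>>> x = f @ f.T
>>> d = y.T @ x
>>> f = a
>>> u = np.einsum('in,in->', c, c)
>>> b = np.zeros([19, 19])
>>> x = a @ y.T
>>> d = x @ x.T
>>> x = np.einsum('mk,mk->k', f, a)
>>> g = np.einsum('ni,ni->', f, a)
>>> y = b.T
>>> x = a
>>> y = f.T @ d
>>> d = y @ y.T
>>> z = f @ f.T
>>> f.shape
(3, 17)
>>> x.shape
(3, 17)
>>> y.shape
(17, 3)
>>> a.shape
(3, 17)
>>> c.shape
(19, 31)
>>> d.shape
(17, 17)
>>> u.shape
()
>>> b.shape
(19, 19)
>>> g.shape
()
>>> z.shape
(3, 3)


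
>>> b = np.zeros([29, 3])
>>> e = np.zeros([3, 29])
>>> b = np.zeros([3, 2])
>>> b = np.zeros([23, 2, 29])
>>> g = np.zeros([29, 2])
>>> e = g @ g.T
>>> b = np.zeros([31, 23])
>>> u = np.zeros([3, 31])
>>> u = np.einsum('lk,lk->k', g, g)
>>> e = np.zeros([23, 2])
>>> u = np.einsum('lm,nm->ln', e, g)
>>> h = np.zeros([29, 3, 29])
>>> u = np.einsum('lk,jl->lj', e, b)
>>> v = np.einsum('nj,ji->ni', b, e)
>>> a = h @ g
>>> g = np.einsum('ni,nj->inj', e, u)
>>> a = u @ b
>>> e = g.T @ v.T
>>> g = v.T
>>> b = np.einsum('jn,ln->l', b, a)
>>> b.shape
(23,)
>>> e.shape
(31, 23, 31)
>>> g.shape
(2, 31)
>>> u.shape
(23, 31)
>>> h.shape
(29, 3, 29)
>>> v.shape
(31, 2)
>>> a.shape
(23, 23)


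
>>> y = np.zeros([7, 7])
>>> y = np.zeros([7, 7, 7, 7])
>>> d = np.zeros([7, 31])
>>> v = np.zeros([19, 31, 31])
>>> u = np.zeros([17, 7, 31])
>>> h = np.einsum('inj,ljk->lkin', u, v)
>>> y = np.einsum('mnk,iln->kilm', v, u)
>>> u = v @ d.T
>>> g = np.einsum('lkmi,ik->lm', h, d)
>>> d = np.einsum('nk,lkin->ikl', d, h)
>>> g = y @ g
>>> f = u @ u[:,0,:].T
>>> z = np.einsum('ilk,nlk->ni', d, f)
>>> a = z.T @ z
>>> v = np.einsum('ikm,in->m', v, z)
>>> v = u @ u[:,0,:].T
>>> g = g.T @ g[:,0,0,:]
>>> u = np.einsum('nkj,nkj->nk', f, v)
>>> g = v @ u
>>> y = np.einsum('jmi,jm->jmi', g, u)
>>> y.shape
(19, 31, 31)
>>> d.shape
(17, 31, 19)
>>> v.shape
(19, 31, 19)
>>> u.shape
(19, 31)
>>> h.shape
(19, 31, 17, 7)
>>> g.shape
(19, 31, 31)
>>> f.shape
(19, 31, 19)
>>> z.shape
(19, 17)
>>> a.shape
(17, 17)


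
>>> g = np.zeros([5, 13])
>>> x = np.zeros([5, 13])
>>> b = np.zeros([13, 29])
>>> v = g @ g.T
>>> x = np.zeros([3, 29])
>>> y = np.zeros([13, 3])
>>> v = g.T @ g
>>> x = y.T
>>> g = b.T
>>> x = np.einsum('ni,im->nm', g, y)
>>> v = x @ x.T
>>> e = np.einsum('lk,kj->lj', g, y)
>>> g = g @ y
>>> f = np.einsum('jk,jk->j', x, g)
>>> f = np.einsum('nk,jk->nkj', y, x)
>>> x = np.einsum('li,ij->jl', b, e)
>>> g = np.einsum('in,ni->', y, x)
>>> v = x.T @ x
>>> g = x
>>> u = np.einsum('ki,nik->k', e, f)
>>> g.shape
(3, 13)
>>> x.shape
(3, 13)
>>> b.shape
(13, 29)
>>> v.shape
(13, 13)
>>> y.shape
(13, 3)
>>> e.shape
(29, 3)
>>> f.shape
(13, 3, 29)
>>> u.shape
(29,)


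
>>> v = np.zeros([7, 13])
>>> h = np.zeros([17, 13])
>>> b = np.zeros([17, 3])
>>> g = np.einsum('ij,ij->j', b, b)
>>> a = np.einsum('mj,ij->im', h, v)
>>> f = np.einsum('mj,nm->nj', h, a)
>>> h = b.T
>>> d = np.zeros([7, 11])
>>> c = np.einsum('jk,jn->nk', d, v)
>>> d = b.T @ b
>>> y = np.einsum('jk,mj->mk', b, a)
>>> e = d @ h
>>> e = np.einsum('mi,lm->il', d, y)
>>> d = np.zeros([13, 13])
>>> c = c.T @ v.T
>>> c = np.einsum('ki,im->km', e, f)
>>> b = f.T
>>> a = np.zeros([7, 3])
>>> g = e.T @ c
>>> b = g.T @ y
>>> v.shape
(7, 13)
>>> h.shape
(3, 17)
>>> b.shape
(13, 3)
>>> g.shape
(7, 13)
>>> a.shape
(7, 3)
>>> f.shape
(7, 13)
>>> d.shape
(13, 13)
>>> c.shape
(3, 13)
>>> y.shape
(7, 3)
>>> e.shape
(3, 7)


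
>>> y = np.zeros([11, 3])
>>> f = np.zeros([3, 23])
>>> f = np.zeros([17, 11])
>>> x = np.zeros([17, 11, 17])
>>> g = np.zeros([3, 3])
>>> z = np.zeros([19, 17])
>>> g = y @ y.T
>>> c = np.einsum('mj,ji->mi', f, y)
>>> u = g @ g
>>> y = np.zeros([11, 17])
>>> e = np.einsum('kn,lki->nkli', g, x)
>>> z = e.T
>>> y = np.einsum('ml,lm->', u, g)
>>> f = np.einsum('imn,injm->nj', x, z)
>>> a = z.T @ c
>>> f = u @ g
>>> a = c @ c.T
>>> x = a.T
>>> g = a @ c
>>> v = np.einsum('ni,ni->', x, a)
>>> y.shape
()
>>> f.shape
(11, 11)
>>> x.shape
(17, 17)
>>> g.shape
(17, 3)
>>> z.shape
(17, 17, 11, 11)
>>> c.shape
(17, 3)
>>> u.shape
(11, 11)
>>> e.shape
(11, 11, 17, 17)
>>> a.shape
(17, 17)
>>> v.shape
()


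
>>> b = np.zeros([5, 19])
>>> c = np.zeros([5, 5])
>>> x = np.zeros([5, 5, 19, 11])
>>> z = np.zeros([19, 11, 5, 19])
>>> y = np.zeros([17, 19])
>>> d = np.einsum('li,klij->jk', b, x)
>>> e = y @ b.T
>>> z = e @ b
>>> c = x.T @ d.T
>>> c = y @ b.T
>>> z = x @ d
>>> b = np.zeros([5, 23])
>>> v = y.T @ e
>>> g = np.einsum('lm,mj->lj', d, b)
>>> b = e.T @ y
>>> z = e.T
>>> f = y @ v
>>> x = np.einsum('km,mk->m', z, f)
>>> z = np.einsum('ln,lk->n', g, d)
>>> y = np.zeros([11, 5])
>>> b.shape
(5, 19)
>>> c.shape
(17, 5)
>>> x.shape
(17,)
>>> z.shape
(23,)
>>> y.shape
(11, 5)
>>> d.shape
(11, 5)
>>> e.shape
(17, 5)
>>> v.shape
(19, 5)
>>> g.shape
(11, 23)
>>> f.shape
(17, 5)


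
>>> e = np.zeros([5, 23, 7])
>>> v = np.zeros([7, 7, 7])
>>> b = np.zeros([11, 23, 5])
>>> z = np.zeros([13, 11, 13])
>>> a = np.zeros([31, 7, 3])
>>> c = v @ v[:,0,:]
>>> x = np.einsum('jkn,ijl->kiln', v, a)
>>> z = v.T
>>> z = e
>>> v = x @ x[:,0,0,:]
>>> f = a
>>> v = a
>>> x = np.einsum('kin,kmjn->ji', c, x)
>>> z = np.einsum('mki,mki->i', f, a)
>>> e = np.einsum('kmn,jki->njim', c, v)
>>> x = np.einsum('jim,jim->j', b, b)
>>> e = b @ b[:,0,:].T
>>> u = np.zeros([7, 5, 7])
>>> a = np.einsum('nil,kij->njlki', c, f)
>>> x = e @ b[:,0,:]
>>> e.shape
(11, 23, 11)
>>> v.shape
(31, 7, 3)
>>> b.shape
(11, 23, 5)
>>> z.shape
(3,)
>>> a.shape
(7, 3, 7, 31, 7)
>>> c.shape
(7, 7, 7)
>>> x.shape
(11, 23, 5)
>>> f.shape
(31, 7, 3)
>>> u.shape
(7, 5, 7)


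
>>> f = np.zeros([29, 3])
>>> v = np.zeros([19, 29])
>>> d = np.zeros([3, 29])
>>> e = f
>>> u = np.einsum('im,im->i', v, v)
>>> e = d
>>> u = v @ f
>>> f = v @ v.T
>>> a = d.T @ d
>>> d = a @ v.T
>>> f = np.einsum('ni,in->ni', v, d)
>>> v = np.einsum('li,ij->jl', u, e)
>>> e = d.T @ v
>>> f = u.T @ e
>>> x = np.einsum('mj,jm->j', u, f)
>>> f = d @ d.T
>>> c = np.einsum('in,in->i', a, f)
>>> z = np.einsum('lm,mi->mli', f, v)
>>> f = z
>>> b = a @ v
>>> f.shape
(29, 29, 19)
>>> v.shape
(29, 19)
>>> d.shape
(29, 19)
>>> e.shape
(19, 19)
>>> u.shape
(19, 3)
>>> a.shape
(29, 29)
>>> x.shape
(3,)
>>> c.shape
(29,)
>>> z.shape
(29, 29, 19)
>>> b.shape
(29, 19)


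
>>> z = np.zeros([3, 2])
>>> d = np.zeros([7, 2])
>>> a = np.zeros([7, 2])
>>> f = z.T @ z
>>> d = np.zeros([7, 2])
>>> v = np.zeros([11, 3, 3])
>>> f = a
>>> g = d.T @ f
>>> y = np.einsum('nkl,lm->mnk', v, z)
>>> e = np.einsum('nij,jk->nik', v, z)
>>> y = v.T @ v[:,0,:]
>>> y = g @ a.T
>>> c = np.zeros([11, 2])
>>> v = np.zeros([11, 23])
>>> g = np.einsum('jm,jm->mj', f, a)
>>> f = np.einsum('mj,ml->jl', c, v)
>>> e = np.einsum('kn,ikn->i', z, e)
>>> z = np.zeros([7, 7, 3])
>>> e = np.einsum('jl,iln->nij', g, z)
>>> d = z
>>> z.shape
(7, 7, 3)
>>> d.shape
(7, 7, 3)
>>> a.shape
(7, 2)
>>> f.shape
(2, 23)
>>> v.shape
(11, 23)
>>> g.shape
(2, 7)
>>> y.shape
(2, 7)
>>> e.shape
(3, 7, 2)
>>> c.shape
(11, 2)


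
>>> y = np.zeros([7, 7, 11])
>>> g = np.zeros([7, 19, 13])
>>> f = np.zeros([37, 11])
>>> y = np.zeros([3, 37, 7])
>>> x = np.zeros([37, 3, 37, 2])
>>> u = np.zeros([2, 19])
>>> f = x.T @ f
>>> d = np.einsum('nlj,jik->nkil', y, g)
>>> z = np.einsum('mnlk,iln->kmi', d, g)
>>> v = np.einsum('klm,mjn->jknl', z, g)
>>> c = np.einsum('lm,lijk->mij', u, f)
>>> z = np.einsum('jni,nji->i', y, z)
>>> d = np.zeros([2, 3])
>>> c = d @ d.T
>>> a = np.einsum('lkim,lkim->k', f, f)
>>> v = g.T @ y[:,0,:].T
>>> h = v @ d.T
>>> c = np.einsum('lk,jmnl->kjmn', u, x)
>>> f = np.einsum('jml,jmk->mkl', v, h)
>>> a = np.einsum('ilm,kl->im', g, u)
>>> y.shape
(3, 37, 7)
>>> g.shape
(7, 19, 13)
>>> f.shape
(19, 2, 3)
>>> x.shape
(37, 3, 37, 2)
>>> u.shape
(2, 19)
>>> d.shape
(2, 3)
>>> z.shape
(7,)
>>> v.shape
(13, 19, 3)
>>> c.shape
(19, 37, 3, 37)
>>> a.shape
(7, 13)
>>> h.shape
(13, 19, 2)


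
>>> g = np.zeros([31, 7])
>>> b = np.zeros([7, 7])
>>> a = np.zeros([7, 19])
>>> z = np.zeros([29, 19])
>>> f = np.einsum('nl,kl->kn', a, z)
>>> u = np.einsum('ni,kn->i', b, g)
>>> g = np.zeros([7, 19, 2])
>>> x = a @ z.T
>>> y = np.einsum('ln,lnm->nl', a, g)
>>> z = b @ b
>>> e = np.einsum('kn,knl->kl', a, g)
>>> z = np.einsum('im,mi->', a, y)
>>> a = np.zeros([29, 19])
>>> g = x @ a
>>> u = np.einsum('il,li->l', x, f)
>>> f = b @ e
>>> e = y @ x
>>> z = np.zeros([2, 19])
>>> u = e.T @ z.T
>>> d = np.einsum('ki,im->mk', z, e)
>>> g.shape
(7, 19)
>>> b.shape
(7, 7)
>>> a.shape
(29, 19)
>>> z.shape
(2, 19)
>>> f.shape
(7, 2)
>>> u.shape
(29, 2)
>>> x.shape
(7, 29)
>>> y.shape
(19, 7)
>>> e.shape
(19, 29)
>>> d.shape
(29, 2)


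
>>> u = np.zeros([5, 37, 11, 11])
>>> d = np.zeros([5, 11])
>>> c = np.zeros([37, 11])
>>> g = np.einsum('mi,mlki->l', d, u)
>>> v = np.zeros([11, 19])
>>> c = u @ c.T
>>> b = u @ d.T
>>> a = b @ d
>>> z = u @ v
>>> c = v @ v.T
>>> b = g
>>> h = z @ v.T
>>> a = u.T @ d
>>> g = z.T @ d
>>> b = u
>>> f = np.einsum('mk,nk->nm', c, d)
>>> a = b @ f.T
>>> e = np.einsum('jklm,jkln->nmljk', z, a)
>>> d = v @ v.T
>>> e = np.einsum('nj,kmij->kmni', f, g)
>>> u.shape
(5, 37, 11, 11)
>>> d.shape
(11, 11)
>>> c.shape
(11, 11)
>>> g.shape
(19, 11, 37, 11)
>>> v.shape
(11, 19)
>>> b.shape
(5, 37, 11, 11)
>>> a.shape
(5, 37, 11, 5)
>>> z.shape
(5, 37, 11, 19)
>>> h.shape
(5, 37, 11, 11)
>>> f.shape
(5, 11)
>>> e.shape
(19, 11, 5, 37)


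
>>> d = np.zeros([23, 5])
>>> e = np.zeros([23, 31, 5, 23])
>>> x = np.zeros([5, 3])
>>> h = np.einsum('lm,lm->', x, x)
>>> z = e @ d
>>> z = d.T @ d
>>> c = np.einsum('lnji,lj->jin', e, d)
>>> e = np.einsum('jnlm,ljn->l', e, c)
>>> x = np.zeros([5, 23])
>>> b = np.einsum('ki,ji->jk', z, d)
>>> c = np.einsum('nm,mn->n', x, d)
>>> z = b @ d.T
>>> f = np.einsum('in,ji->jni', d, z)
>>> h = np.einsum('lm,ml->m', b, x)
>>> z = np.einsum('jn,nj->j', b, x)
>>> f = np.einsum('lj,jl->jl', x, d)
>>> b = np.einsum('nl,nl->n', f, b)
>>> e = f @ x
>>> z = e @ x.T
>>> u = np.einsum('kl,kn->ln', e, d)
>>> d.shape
(23, 5)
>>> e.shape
(23, 23)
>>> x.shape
(5, 23)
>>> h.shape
(5,)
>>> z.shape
(23, 5)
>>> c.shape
(5,)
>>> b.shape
(23,)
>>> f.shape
(23, 5)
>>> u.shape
(23, 5)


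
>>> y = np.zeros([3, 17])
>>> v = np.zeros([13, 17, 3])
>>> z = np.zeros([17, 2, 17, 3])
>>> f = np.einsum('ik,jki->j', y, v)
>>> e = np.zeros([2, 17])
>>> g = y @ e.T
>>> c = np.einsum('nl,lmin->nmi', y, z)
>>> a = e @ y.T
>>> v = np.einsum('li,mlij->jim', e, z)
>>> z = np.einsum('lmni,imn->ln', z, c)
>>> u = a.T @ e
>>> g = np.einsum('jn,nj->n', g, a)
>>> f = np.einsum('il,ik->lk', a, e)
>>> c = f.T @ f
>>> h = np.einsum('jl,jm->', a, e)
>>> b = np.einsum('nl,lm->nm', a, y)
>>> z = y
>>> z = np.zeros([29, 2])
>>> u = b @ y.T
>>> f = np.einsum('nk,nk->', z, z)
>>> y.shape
(3, 17)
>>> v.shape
(3, 17, 17)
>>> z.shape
(29, 2)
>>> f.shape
()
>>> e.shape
(2, 17)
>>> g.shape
(2,)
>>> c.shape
(17, 17)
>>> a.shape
(2, 3)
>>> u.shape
(2, 3)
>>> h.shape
()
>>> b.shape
(2, 17)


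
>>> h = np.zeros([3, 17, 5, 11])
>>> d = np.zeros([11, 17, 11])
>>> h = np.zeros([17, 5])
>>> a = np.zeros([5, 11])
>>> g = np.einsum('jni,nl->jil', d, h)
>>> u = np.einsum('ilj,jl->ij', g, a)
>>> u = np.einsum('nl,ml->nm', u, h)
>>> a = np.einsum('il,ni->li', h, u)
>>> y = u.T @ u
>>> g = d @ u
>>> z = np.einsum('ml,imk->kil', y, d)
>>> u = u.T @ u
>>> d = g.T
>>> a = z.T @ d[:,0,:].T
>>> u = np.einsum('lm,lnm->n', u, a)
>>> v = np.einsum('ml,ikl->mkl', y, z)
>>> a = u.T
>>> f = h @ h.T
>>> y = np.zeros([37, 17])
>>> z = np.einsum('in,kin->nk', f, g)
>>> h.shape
(17, 5)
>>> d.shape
(17, 17, 11)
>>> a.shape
(11,)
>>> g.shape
(11, 17, 17)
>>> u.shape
(11,)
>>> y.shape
(37, 17)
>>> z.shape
(17, 11)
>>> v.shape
(17, 11, 17)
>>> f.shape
(17, 17)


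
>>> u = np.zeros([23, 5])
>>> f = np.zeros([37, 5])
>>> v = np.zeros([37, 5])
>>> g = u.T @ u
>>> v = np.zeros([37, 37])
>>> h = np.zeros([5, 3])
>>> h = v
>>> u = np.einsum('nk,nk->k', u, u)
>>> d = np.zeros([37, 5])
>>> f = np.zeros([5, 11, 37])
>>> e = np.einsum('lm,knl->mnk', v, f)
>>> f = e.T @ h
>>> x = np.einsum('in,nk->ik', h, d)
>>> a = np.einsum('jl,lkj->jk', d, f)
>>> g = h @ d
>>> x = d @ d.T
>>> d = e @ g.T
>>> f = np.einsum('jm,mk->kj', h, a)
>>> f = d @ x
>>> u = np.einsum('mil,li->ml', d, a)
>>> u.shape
(37, 37)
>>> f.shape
(37, 11, 37)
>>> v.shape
(37, 37)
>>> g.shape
(37, 5)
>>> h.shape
(37, 37)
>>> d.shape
(37, 11, 37)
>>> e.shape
(37, 11, 5)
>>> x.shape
(37, 37)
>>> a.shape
(37, 11)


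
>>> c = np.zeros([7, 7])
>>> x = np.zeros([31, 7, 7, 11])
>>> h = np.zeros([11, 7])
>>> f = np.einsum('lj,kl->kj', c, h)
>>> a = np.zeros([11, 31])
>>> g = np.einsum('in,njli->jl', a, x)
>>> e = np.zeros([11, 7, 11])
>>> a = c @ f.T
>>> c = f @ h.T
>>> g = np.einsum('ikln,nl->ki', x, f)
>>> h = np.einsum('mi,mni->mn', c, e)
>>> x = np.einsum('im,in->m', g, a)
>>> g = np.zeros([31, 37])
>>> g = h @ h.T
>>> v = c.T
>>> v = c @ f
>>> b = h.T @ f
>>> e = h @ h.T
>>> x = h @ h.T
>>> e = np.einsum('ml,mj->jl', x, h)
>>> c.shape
(11, 11)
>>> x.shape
(11, 11)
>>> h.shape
(11, 7)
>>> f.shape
(11, 7)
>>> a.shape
(7, 11)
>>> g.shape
(11, 11)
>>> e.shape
(7, 11)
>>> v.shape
(11, 7)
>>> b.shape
(7, 7)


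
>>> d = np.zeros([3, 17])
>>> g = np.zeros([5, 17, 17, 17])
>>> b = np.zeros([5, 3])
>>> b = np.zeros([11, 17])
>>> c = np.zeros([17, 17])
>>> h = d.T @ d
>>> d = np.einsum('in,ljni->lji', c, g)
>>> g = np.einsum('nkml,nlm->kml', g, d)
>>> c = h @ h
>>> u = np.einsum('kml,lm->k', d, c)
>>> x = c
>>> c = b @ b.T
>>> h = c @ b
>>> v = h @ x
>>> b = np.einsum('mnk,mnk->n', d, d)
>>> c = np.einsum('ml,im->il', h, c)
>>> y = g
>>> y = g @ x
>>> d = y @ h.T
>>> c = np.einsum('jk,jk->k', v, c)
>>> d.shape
(17, 17, 11)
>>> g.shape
(17, 17, 17)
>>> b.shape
(17,)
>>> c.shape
(17,)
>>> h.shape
(11, 17)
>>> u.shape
(5,)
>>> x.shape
(17, 17)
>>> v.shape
(11, 17)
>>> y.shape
(17, 17, 17)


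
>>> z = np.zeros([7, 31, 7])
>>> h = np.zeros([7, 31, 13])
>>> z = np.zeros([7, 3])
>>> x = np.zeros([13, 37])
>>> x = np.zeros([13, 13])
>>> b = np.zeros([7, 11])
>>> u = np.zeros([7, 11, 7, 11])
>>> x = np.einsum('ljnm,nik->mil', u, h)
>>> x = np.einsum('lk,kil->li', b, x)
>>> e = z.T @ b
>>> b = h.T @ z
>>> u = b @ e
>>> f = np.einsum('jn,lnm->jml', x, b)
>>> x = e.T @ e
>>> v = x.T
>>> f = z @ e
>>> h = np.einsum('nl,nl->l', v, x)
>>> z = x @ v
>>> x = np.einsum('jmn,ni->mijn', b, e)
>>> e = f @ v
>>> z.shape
(11, 11)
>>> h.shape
(11,)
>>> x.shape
(31, 11, 13, 3)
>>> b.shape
(13, 31, 3)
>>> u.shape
(13, 31, 11)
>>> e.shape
(7, 11)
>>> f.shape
(7, 11)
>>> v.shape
(11, 11)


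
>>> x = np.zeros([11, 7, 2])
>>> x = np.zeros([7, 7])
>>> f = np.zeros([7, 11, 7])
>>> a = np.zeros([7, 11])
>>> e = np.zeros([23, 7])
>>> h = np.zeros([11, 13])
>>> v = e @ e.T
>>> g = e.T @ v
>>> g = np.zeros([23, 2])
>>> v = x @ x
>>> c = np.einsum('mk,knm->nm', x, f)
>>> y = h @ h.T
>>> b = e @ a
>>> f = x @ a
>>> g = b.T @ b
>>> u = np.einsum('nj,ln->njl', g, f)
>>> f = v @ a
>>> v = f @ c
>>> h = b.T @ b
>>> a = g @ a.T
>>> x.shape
(7, 7)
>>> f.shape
(7, 11)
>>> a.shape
(11, 7)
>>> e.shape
(23, 7)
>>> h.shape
(11, 11)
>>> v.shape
(7, 7)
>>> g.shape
(11, 11)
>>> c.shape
(11, 7)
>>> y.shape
(11, 11)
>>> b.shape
(23, 11)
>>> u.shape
(11, 11, 7)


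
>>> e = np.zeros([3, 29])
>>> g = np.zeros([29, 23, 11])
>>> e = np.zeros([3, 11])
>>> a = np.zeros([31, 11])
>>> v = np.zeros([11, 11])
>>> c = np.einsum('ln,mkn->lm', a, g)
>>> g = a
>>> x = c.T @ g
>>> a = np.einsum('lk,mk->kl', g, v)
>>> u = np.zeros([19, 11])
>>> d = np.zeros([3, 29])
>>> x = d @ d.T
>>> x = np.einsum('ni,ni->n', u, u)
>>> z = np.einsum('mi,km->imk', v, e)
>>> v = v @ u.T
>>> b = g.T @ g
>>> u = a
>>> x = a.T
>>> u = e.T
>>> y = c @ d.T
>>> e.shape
(3, 11)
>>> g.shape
(31, 11)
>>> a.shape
(11, 31)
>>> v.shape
(11, 19)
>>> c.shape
(31, 29)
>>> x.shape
(31, 11)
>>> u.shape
(11, 3)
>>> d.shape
(3, 29)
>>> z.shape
(11, 11, 3)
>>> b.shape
(11, 11)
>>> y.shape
(31, 3)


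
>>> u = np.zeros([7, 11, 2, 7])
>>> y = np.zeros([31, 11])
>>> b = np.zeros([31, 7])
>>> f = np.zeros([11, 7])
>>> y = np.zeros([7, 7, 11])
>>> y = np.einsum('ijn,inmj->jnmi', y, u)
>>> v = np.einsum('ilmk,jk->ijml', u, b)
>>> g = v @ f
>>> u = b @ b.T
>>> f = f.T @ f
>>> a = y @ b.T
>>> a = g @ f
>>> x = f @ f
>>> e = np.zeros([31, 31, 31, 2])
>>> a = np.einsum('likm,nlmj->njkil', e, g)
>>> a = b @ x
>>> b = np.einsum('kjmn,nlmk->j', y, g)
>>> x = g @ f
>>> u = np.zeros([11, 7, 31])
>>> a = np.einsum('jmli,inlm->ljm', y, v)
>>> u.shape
(11, 7, 31)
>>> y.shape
(7, 11, 2, 7)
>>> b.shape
(11,)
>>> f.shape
(7, 7)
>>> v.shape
(7, 31, 2, 11)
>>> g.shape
(7, 31, 2, 7)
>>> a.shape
(2, 7, 11)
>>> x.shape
(7, 31, 2, 7)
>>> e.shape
(31, 31, 31, 2)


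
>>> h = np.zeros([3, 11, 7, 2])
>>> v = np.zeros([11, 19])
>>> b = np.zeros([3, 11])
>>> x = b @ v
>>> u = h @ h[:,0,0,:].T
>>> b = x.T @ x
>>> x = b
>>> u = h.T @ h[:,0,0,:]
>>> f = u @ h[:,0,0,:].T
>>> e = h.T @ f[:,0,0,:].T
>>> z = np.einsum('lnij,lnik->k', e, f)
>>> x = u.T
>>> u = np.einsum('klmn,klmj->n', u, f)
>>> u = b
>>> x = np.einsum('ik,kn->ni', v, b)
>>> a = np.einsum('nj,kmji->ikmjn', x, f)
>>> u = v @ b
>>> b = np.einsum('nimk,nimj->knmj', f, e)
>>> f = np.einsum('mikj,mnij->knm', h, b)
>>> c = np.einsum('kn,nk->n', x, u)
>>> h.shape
(3, 11, 7, 2)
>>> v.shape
(11, 19)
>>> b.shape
(3, 2, 11, 2)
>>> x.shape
(19, 11)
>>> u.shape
(11, 19)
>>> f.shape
(7, 2, 3)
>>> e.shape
(2, 7, 11, 2)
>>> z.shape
(3,)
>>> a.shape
(3, 2, 7, 11, 19)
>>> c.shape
(11,)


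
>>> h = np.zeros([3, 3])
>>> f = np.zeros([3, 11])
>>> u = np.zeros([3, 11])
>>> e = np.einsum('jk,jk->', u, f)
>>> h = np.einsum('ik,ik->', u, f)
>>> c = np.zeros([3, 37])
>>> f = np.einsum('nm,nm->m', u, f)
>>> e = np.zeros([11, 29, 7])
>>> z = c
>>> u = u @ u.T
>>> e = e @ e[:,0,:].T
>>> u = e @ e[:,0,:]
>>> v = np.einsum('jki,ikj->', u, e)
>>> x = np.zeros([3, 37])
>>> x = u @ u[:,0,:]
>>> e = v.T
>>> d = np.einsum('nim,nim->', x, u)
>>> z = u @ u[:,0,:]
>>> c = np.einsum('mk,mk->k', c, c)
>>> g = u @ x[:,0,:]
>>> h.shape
()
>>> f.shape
(11,)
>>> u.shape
(11, 29, 11)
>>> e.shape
()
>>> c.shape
(37,)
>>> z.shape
(11, 29, 11)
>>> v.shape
()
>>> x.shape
(11, 29, 11)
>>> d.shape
()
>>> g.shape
(11, 29, 11)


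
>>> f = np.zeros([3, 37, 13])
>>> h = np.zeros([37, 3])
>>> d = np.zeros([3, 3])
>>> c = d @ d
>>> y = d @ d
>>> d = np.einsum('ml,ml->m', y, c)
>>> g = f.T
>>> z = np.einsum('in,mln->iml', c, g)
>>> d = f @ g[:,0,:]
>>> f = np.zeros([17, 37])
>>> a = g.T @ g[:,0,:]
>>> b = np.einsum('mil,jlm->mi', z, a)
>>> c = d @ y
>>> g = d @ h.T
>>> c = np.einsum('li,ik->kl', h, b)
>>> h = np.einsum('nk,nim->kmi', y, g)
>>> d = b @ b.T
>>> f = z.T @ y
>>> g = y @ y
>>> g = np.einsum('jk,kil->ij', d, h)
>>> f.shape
(37, 13, 3)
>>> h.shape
(3, 37, 37)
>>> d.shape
(3, 3)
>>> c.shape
(13, 37)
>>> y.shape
(3, 3)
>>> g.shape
(37, 3)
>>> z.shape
(3, 13, 37)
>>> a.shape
(3, 37, 3)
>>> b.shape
(3, 13)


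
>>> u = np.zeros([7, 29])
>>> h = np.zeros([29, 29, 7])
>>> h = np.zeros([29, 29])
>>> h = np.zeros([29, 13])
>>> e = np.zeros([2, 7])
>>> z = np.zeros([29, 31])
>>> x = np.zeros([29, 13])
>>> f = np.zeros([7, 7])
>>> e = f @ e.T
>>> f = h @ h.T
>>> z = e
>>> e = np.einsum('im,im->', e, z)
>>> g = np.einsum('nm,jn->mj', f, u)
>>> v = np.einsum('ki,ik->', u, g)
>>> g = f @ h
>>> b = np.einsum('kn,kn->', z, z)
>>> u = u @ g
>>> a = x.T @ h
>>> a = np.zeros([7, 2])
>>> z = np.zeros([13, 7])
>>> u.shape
(7, 13)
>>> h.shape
(29, 13)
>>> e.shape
()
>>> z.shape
(13, 7)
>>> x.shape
(29, 13)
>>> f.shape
(29, 29)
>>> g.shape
(29, 13)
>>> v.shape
()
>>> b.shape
()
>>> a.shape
(7, 2)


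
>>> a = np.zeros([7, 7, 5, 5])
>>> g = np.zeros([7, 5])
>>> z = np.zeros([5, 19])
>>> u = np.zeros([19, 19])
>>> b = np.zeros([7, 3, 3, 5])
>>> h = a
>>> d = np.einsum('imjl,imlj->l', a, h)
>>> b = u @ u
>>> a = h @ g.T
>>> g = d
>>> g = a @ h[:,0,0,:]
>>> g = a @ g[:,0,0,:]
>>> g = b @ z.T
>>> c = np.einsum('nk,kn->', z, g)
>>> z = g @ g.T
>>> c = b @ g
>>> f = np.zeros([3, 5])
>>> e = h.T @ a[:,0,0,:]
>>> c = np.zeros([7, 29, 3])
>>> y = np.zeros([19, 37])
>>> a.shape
(7, 7, 5, 7)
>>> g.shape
(19, 5)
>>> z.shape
(19, 19)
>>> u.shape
(19, 19)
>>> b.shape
(19, 19)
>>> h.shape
(7, 7, 5, 5)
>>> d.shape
(5,)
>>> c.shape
(7, 29, 3)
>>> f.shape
(3, 5)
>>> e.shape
(5, 5, 7, 7)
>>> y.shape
(19, 37)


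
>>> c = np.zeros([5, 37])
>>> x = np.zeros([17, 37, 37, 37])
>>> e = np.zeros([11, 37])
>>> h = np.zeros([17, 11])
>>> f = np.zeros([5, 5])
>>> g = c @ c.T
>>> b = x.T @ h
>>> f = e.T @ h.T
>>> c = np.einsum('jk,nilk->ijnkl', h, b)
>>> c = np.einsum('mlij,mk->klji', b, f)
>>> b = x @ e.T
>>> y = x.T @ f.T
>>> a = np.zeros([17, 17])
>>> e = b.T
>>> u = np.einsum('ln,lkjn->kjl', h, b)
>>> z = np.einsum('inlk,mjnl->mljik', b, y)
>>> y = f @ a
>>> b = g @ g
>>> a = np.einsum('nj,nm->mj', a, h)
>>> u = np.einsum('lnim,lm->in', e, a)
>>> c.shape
(17, 37, 11, 37)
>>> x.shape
(17, 37, 37, 37)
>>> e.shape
(11, 37, 37, 17)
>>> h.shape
(17, 11)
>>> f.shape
(37, 17)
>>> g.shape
(5, 5)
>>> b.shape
(5, 5)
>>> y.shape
(37, 17)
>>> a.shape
(11, 17)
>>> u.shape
(37, 37)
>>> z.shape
(37, 37, 37, 17, 11)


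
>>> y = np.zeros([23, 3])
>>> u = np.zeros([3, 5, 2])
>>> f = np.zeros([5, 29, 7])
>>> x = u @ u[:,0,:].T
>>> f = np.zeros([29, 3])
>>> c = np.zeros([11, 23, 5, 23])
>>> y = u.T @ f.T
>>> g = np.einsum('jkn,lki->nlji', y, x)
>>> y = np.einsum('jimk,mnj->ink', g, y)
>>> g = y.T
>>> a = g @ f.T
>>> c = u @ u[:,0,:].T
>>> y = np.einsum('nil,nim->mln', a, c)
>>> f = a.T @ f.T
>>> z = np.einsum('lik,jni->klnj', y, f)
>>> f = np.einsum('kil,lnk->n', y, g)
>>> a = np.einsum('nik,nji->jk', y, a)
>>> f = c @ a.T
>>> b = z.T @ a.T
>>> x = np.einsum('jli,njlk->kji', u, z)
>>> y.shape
(3, 29, 3)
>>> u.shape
(3, 5, 2)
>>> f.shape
(3, 5, 5)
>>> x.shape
(29, 3, 2)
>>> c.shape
(3, 5, 3)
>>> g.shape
(3, 5, 3)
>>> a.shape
(5, 3)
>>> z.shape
(3, 3, 5, 29)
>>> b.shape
(29, 5, 3, 5)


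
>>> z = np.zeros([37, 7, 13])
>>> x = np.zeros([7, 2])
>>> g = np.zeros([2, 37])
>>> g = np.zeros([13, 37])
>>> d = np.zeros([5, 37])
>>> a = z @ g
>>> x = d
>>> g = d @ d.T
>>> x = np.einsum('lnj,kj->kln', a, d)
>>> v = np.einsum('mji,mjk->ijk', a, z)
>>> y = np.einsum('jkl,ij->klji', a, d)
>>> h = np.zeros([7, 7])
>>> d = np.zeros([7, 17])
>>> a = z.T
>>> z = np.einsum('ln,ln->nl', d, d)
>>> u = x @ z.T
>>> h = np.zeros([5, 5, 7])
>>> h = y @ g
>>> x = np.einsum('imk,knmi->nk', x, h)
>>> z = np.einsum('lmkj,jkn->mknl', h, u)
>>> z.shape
(37, 37, 17, 7)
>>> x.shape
(37, 7)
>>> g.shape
(5, 5)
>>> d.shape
(7, 17)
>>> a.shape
(13, 7, 37)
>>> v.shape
(37, 7, 13)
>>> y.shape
(7, 37, 37, 5)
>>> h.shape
(7, 37, 37, 5)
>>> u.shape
(5, 37, 17)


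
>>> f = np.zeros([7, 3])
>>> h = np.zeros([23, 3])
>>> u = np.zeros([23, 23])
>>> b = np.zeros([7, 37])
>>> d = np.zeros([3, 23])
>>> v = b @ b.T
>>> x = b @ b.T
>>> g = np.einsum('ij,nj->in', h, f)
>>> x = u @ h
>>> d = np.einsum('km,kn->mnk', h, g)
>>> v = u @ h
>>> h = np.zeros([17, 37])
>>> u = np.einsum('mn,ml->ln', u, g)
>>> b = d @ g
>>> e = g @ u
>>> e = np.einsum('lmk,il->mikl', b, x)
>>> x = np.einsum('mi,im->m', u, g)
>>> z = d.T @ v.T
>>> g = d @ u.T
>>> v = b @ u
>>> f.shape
(7, 3)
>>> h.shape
(17, 37)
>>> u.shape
(7, 23)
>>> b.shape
(3, 7, 7)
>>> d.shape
(3, 7, 23)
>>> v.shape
(3, 7, 23)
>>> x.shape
(7,)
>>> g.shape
(3, 7, 7)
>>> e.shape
(7, 23, 7, 3)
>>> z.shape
(23, 7, 23)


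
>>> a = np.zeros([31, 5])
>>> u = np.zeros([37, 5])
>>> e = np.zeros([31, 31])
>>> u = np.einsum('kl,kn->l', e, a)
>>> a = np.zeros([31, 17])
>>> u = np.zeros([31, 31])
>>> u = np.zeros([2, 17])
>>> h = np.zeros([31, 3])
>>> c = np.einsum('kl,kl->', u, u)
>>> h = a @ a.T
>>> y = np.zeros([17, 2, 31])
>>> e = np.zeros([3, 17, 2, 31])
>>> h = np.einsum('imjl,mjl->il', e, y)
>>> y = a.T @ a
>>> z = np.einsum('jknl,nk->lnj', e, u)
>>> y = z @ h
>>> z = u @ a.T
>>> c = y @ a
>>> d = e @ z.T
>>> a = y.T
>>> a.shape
(31, 2, 31)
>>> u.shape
(2, 17)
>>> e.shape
(3, 17, 2, 31)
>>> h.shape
(3, 31)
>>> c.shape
(31, 2, 17)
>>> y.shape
(31, 2, 31)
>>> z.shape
(2, 31)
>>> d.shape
(3, 17, 2, 2)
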